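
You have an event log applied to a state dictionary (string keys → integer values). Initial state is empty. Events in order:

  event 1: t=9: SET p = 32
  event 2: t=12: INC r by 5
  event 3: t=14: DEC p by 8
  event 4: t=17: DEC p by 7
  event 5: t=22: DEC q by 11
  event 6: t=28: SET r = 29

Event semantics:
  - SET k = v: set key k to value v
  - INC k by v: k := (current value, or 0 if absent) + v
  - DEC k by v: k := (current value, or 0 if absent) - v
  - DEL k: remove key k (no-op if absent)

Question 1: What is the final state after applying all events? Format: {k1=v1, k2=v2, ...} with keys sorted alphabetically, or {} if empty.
Answer: {p=17, q=-11, r=29}

Derivation:
  after event 1 (t=9: SET p = 32): {p=32}
  after event 2 (t=12: INC r by 5): {p=32, r=5}
  after event 3 (t=14: DEC p by 8): {p=24, r=5}
  after event 4 (t=17: DEC p by 7): {p=17, r=5}
  after event 5 (t=22: DEC q by 11): {p=17, q=-11, r=5}
  after event 6 (t=28: SET r = 29): {p=17, q=-11, r=29}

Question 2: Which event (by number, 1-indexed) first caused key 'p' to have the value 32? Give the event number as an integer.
Looking for first event where p becomes 32:
  event 1: p (absent) -> 32  <-- first match

Answer: 1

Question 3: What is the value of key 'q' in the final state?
Track key 'q' through all 6 events:
  event 1 (t=9: SET p = 32): q unchanged
  event 2 (t=12: INC r by 5): q unchanged
  event 3 (t=14: DEC p by 8): q unchanged
  event 4 (t=17: DEC p by 7): q unchanged
  event 5 (t=22: DEC q by 11): q (absent) -> -11
  event 6 (t=28: SET r = 29): q unchanged
Final: q = -11

Answer: -11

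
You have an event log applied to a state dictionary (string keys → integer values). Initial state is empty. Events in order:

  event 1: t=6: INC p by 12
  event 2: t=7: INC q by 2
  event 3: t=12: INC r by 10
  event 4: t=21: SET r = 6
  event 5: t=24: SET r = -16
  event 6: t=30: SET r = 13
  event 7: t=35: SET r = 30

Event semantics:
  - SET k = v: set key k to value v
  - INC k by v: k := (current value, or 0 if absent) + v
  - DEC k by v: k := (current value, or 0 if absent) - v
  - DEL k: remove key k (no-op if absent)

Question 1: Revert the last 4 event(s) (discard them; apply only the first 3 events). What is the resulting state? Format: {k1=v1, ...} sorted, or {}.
Answer: {p=12, q=2, r=10}

Derivation:
Keep first 3 events (discard last 4):
  after event 1 (t=6: INC p by 12): {p=12}
  after event 2 (t=7: INC q by 2): {p=12, q=2}
  after event 3 (t=12: INC r by 10): {p=12, q=2, r=10}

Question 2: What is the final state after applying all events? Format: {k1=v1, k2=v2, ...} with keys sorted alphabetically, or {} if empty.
Answer: {p=12, q=2, r=30}

Derivation:
  after event 1 (t=6: INC p by 12): {p=12}
  after event 2 (t=7: INC q by 2): {p=12, q=2}
  after event 3 (t=12: INC r by 10): {p=12, q=2, r=10}
  after event 4 (t=21: SET r = 6): {p=12, q=2, r=6}
  after event 5 (t=24: SET r = -16): {p=12, q=2, r=-16}
  after event 6 (t=30: SET r = 13): {p=12, q=2, r=13}
  after event 7 (t=35: SET r = 30): {p=12, q=2, r=30}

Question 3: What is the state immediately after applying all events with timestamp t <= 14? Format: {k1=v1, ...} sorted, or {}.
Answer: {p=12, q=2, r=10}

Derivation:
Apply events with t <= 14 (3 events):
  after event 1 (t=6: INC p by 12): {p=12}
  after event 2 (t=7: INC q by 2): {p=12, q=2}
  after event 3 (t=12: INC r by 10): {p=12, q=2, r=10}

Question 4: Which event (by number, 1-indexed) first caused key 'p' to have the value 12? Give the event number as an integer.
Answer: 1

Derivation:
Looking for first event where p becomes 12:
  event 1: p (absent) -> 12  <-- first match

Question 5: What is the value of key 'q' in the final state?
Track key 'q' through all 7 events:
  event 1 (t=6: INC p by 12): q unchanged
  event 2 (t=7: INC q by 2): q (absent) -> 2
  event 3 (t=12: INC r by 10): q unchanged
  event 4 (t=21: SET r = 6): q unchanged
  event 5 (t=24: SET r = -16): q unchanged
  event 6 (t=30: SET r = 13): q unchanged
  event 7 (t=35: SET r = 30): q unchanged
Final: q = 2

Answer: 2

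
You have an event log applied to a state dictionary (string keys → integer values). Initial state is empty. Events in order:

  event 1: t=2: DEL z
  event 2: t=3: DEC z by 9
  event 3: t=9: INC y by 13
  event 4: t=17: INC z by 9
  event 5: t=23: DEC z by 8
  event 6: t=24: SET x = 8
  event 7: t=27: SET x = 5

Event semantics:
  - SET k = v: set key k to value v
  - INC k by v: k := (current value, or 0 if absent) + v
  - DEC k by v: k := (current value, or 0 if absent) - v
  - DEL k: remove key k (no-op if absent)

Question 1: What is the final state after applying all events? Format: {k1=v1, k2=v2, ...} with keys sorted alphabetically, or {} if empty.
Answer: {x=5, y=13, z=-8}

Derivation:
  after event 1 (t=2: DEL z): {}
  after event 2 (t=3: DEC z by 9): {z=-9}
  after event 3 (t=9: INC y by 13): {y=13, z=-9}
  after event 4 (t=17: INC z by 9): {y=13, z=0}
  after event 5 (t=23: DEC z by 8): {y=13, z=-8}
  after event 6 (t=24: SET x = 8): {x=8, y=13, z=-8}
  after event 7 (t=27: SET x = 5): {x=5, y=13, z=-8}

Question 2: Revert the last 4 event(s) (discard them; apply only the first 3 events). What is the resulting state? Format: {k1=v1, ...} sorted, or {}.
Answer: {y=13, z=-9}

Derivation:
Keep first 3 events (discard last 4):
  after event 1 (t=2: DEL z): {}
  after event 2 (t=3: DEC z by 9): {z=-9}
  after event 3 (t=9: INC y by 13): {y=13, z=-9}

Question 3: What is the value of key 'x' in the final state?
Answer: 5

Derivation:
Track key 'x' through all 7 events:
  event 1 (t=2: DEL z): x unchanged
  event 2 (t=3: DEC z by 9): x unchanged
  event 3 (t=9: INC y by 13): x unchanged
  event 4 (t=17: INC z by 9): x unchanged
  event 5 (t=23: DEC z by 8): x unchanged
  event 6 (t=24: SET x = 8): x (absent) -> 8
  event 7 (t=27: SET x = 5): x 8 -> 5
Final: x = 5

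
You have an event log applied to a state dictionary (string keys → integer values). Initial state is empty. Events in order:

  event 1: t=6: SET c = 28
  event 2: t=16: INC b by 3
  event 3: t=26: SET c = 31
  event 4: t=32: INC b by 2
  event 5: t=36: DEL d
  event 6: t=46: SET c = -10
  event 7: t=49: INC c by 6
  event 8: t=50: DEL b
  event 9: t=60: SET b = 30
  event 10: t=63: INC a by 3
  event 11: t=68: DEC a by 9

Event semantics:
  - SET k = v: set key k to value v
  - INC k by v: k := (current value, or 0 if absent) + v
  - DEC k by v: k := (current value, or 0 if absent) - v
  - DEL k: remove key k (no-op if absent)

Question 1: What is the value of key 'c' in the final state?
Track key 'c' through all 11 events:
  event 1 (t=6: SET c = 28): c (absent) -> 28
  event 2 (t=16: INC b by 3): c unchanged
  event 3 (t=26: SET c = 31): c 28 -> 31
  event 4 (t=32: INC b by 2): c unchanged
  event 5 (t=36: DEL d): c unchanged
  event 6 (t=46: SET c = -10): c 31 -> -10
  event 7 (t=49: INC c by 6): c -10 -> -4
  event 8 (t=50: DEL b): c unchanged
  event 9 (t=60: SET b = 30): c unchanged
  event 10 (t=63: INC a by 3): c unchanged
  event 11 (t=68: DEC a by 9): c unchanged
Final: c = -4

Answer: -4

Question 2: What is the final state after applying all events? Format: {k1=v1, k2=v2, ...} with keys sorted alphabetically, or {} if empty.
  after event 1 (t=6: SET c = 28): {c=28}
  after event 2 (t=16: INC b by 3): {b=3, c=28}
  after event 3 (t=26: SET c = 31): {b=3, c=31}
  after event 4 (t=32: INC b by 2): {b=5, c=31}
  after event 5 (t=36: DEL d): {b=5, c=31}
  after event 6 (t=46: SET c = -10): {b=5, c=-10}
  after event 7 (t=49: INC c by 6): {b=5, c=-4}
  after event 8 (t=50: DEL b): {c=-4}
  after event 9 (t=60: SET b = 30): {b=30, c=-4}
  after event 10 (t=63: INC a by 3): {a=3, b=30, c=-4}
  after event 11 (t=68: DEC a by 9): {a=-6, b=30, c=-4}

Answer: {a=-6, b=30, c=-4}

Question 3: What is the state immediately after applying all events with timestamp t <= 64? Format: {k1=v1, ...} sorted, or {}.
Answer: {a=3, b=30, c=-4}

Derivation:
Apply events with t <= 64 (10 events):
  after event 1 (t=6: SET c = 28): {c=28}
  after event 2 (t=16: INC b by 3): {b=3, c=28}
  after event 3 (t=26: SET c = 31): {b=3, c=31}
  after event 4 (t=32: INC b by 2): {b=5, c=31}
  after event 5 (t=36: DEL d): {b=5, c=31}
  after event 6 (t=46: SET c = -10): {b=5, c=-10}
  after event 7 (t=49: INC c by 6): {b=5, c=-4}
  after event 8 (t=50: DEL b): {c=-4}
  after event 9 (t=60: SET b = 30): {b=30, c=-4}
  after event 10 (t=63: INC a by 3): {a=3, b=30, c=-4}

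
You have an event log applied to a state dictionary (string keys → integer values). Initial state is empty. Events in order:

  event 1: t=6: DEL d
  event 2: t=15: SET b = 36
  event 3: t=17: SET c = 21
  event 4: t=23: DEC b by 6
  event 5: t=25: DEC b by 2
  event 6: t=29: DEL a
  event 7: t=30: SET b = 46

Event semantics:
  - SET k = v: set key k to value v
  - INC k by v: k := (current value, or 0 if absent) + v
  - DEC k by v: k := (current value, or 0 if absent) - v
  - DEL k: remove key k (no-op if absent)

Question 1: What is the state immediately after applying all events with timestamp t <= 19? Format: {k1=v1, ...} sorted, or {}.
Answer: {b=36, c=21}

Derivation:
Apply events with t <= 19 (3 events):
  after event 1 (t=6: DEL d): {}
  after event 2 (t=15: SET b = 36): {b=36}
  after event 3 (t=17: SET c = 21): {b=36, c=21}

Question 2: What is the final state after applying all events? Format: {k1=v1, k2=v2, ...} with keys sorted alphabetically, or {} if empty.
Answer: {b=46, c=21}

Derivation:
  after event 1 (t=6: DEL d): {}
  after event 2 (t=15: SET b = 36): {b=36}
  after event 3 (t=17: SET c = 21): {b=36, c=21}
  after event 4 (t=23: DEC b by 6): {b=30, c=21}
  after event 5 (t=25: DEC b by 2): {b=28, c=21}
  after event 6 (t=29: DEL a): {b=28, c=21}
  after event 7 (t=30: SET b = 46): {b=46, c=21}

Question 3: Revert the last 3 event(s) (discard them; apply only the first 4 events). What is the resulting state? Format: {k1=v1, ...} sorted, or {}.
Keep first 4 events (discard last 3):
  after event 1 (t=6: DEL d): {}
  after event 2 (t=15: SET b = 36): {b=36}
  after event 3 (t=17: SET c = 21): {b=36, c=21}
  after event 4 (t=23: DEC b by 6): {b=30, c=21}

Answer: {b=30, c=21}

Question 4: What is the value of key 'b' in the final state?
Track key 'b' through all 7 events:
  event 1 (t=6: DEL d): b unchanged
  event 2 (t=15: SET b = 36): b (absent) -> 36
  event 3 (t=17: SET c = 21): b unchanged
  event 4 (t=23: DEC b by 6): b 36 -> 30
  event 5 (t=25: DEC b by 2): b 30 -> 28
  event 6 (t=29: DEL a): b unchanged
  event 7 (t=30: SET b = 46): b 28 -> 46
Final: b = 46

Answer: 46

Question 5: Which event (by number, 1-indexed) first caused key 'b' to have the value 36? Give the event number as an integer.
Answer: 2

Derivation:
Looking for first event where b becomes 36:
  event 2: b (absent) -> 36  <-- first match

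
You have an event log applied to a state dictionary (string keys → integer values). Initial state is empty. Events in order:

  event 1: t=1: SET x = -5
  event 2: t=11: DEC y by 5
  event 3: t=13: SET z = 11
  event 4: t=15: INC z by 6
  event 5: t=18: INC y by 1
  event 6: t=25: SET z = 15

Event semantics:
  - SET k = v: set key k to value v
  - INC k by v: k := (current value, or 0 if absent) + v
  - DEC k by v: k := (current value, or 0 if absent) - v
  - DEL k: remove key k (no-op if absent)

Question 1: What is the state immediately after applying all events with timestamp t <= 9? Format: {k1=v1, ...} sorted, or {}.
Apply events with t <= 9 (1 events):
  after event 1 (t=1: SET x = -5): {x=-5}

Answer: {x=-5}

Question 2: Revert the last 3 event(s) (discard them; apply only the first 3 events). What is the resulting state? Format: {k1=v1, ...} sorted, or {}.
Answer: {x=-5, y=-5, z=11}

Derivation:
Keep first 3 events (discard last 3):
  after event 1 (t=1: SET x = -5): {x=-5}
  after event 2 (t=11: DEC y by 5): {x=-5, y=-5}
  after event 3 (t=13: SET z = 11): {x=-5, y=-5, z=11}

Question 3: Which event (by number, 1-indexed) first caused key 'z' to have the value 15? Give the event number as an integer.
Looking for first event where z becomes 15:
  event 3: z = 11
  event 4: z = 17
  event 5: z = 17
  event 6: z 17 -> 15  <-- first match

Answer: 6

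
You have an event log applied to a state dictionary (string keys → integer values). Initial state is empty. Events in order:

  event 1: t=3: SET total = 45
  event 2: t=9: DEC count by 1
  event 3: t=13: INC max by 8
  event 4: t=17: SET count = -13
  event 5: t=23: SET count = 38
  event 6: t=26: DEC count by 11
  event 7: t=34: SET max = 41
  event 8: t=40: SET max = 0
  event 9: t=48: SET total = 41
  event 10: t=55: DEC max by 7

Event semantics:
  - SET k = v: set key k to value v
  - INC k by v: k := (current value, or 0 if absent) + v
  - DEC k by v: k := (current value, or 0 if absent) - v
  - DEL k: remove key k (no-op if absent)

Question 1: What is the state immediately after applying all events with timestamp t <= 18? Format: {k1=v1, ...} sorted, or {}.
Answer: {count=-13, max=8, total=45}

Derivation:
Apply events with t <= 18 (4 events):
  after event 1 (t=3: SET total = 45): {total=45}
  after event 2 (t=9: DEC count by 1): {count=-1, total=45}
  after event 3 (t=13: INC max by 8): {count=-1, max=8, total=45}
  after event 4 (t=17: SET count = -13): {count=-13, max=8, total=45}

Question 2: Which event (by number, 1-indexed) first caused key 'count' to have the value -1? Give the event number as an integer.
Answer: 2

Derivation:
Looking for first event where count becomes -1:
  event 2: count (absent) -> -1  <-- first match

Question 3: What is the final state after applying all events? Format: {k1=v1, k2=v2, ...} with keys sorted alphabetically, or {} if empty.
  after event 1 (t=3: SET total = 45): {total=45}
  after event 2 (t=9: DEC count by 1): {count=-1, total=45}
  after event 3 (t=13: INC max by 8): {count=-1, max=8, total=45}
  after event 4 (t=17: SET count = -13): {count=-13, max=8, total=45}
  after event 5 (t=23: SET count = 38): {count=38, max=8, total=45}
  after event 6 (t=26: DEC count by 11): {count=27, max=8, total=45}
  after event 7 (t=34: SET max = 41): {count=27, max=41, total=45}
  after event 8 (t=40: SET max = 0): {count=27, max=0, total=45}
  after event 9 (t=48: SET total = 41): {count=27, max=0, total=41}
  after event 10 (t=55: DEC max by 7): {count=27, max=-7, total=41}

Answer: {count=27, max=-7, total=41}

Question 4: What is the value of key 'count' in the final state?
Answer: 27

Derivation:
Track key 'count' through all 10 events:
  event 1 (t=3: SET total = 45): count unchanged
  event 2 (t=9: DEC count by 1): count (absent) -> -1
  event 3 (t=13: INC max by 8): count unchanged
  event 4 (t=17: SET count = -13): count -1 -> -13
  event 5 (t=23: SET count = 38): count -13 -> 38
  event 6 (t=26: DEC count by 11): count 38 -> 27
  event 7 (t=34: SET max = 41): count unchanged
  event 8 (t=40: SET max = 0): count unchanged
  event 9 (t=48: SET total = 41): count unchanged
  event 10 (t=55: DEC max by 7): count unchanged
Final: count = 27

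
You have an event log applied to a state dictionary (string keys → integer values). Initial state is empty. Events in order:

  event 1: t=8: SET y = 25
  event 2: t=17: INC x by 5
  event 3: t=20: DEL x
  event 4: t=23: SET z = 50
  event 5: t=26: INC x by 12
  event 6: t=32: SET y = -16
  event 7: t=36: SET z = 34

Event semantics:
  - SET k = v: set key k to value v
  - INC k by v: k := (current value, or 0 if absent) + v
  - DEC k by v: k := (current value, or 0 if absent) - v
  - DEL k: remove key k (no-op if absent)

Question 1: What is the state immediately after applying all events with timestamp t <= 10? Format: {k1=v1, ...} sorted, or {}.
Answer: {y=25}

Derivation:
Apply events with t <= 10 (1 events):
  after event 1 (t=8: SET y = 25): {y=25}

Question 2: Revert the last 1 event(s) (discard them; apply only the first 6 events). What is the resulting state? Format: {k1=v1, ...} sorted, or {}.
Keep first 6 events (discard last 1):
  after event 1 (t=8: SET y = 25): {y=25}
  after event 2 (t=17: INC x by 5): {x=5, y=25}
  after event 3 (t=20: DEL x): {y=25}
  after event 4 (t=23: SET z = 50): {y=25, z=50}
  after event 5 (t=26: INC x by 12): {x=12, y=25, z=50}
  after event 6 (t=32: SET y = -16): {x=12, y=-16, z=50}

Answer: {x=12, y=-16, z=50}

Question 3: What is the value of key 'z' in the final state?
Answer: 34

Derivation:
Track key 'z' through all 7 events:
  event 1 (t=8: SET y = 25): z unchanged
  event 2 (t=17: INC x by 5): z unchanged
  event 3 (t=20: DEL x): z unchanged
  event 4 (t=23: SET z = 50): z (absent) -> 50
  event 5 (t=26: INC x by 12): z unchanged
  event 6 (t=32: SET y = -16): z unchanged
  event 7 (t=36: SET z = 34): z 50 -> 34
Final: z = 34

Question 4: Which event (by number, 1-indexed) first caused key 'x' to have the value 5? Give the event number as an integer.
Answer: 2

Derivation:
Looking for first event where x becomes 5:
  event 2: x (absent) -> 5  <-- first match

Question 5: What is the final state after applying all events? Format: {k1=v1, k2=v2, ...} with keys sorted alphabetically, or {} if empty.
Answer: {x=12, y=-16, z=34}

Derivation:
  after event 1 (t=8: SET y = 25): {y=25}
  after event 2 (t=17: INC x by 5): {x=5, y=25}
  after event 3 (t=20: DEL x): {y=25}
  after event 4 (t=23: SET z = 50): {y=25, z=50}
  after event 5 (t=26: INC x by 12): {x=12, y=25, z=50}
  after event 6 (t=32: SET y = -16): {x=12, y=-16, z=50}
  after event 7 (t=36: SET z = 34): {x=12, y=-16, z=34}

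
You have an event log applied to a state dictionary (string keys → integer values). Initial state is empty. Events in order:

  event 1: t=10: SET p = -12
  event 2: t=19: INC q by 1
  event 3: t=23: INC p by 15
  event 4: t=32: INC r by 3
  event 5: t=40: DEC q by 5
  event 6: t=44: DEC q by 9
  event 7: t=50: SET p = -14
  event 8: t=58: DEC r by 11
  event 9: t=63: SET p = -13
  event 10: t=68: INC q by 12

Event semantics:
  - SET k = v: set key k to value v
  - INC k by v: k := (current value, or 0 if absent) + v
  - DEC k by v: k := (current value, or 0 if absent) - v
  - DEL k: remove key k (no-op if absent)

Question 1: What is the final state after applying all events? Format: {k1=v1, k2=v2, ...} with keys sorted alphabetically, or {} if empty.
Answer: {p=-13, q=-1, r=-8}

Derivation:
  after event 1 (t=10: SET p = -12): {p=-12}
  after event 2 (t=19: INC q by 1): {p=-12, q=1}
  after event 3 (t=23: INC p by 15): {p=3, q=1}
  after event 4 (t=32: INC r by 3): {p=3, q=1, r=3}
  after event 5 (t=40: DEC q by 5): {p=3, q=-4, r=3}
  after event 6 (t=44: DEC q by 9): {p=3, q=-13, r=3}
  after event 7 (t=50: SET p = -14): {p=-14, q=-13, r=3}
  after event 8 (t=58: DEC r by 11): {p=-14, q=-13, r=-8}
  after event 9 (t=63: SET p = -13): {p=-13, q=-13, r=-8}
  after event 10 (t=68: INC q by 12): {p=-13, q=-1, r=-8}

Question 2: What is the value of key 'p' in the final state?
Answer: -13

Derivation:
Track key 'p' through all 10 events:
  event 1 (t=10: SET p = -12): p (absent) -> -12
  event 2 (t=19: INC q by 1): p unchanged
  event 3 (t=23: INC p by 15): p -12 -> 3
  event 4 (t=32: INC r by 3): p unchanged
  event 5 (t=40: DEC q by 5): p unchanged
  event 6 (t=44: DEC q by 9): p unchanged
  event 7 (t=50: SET p = -14): p 3 -> -14
  event 8 (t=58: DEC r by 11): p unchanged
  event 9 (t=63: SET p = -13): p -14 -> -13
  event 10 (t=68: INC q by 12): p unchanged
Final: p = -13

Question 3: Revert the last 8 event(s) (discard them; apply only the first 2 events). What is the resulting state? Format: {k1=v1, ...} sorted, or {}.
Answer: {p=-12, q=1}

Derivation:
Keep first 2 events (discard last 8):
  after event 1 (t=10: SET p = -12): {p=-12}
  after event 2 (t=19: INC q by 1): {p=-12, q=1}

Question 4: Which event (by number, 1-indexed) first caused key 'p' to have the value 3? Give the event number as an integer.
Answer: 3

Derivation:
Looking for first event where p becomes 3:
  event 1: p = -12
  event 2: p = -12
  event 3: p -12 -> 3  <-- first match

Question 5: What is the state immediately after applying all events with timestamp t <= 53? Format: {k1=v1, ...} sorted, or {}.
Apply events with t <= 53 (7 events):
  after event 1 (t=10: SET p = -12): {p=-12}
  after event 2 (t=19: INC q by 1): {p=-12, q=1}
  after event 3 (t=23: INC p by 15): {p=3, q=1}
  after event 4 (t=32: INC r by 3): {p=3, q=1, r=3}
  after event 5 (t=40: DEC q by 5): {p=3, q=-4, r=3}
  after event 6 (t=44: DEC q by 9): {p=3, q=-13, r=3}
  after event 7 (t=50: SET p = -14): {p=-14, q=-13, r=3}

Answer: {p=-14, q=-13, r=3}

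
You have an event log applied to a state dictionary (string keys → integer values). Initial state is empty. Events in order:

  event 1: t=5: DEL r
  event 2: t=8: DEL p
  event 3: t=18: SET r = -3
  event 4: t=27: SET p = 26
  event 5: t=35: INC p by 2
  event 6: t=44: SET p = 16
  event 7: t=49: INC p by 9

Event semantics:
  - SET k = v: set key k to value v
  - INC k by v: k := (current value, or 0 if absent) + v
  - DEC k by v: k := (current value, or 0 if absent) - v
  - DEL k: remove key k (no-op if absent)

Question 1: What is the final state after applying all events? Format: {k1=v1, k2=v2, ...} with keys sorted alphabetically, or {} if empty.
  after event 1 (t=5: DEL r): {}
  after event 2 (t=8: DEL p): {}
  after event 3 (t=18: SET r = -3): {r=-3}
  after event 4 (t=27: SET p = 26): {p=26, r=-3}
  after event 5 (t=35: INC p by 2): {p=28, r=-3}
  after event 6 (t=44: SET p = 16): {p=16, r=-3}
  after event 7 (t=49: INC p by 9): {p=25, r=-3}

Answer: {p=25, r=-3}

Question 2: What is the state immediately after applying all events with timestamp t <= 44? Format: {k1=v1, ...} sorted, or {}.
Answer: {p=16, r=-3}

Derivation:
Apply events with t <= 44 (6 events):
  after event 1 (t=5: DEL r): {}
  after event 2 (t=8: DEL p): {}
  after event 3 (t=18: SET r = -3): {r=-3}
  after event 4 (t=27: SET p = 26): {p=26, r=-3}
  after event 5 (t=35: INC p by 2): {p=28, r=-3}
  after event 6 (t=44: SET p = 16): {p=16, r=-3}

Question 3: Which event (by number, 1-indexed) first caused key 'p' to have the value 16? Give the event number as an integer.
Answer: 6

Derivation:
Looking for first event where p becomes 16:
  event 4: p = 26
  event 5: p = 28
  event 6: p 28 -> 16  <-- first match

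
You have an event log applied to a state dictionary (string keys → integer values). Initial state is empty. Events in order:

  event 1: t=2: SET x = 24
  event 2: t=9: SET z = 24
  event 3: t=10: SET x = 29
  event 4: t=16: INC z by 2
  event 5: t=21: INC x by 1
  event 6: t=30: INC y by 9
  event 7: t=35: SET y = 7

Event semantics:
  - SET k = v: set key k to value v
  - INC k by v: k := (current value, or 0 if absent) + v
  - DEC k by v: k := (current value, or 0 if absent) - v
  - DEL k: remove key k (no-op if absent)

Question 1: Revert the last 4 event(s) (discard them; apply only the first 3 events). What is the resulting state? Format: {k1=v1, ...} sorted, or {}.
Keep first 3 events (discard last 4):
  after event 1 (t=2: SET x = 24): {x=24}
  after event 2 (t=9: SET z = 24): {x=24, z=24}
  after event 3 (t=10: SET x = 29): {x=29, z=24}

Answer: {x=29, z=24}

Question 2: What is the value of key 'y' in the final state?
Answer: 7

Derivation:
Track key 'y' through all 7 events:
  event 1 (t=2: SET x = 24): y unchanged
  event 2 (t=9: SET z = 24): y unchanged
  event 3 (t=10: SET x = 29): y unchanged
  event 4 (t=16: INC z by 2): y unchanged
  event 5 (t=21: INC x by 1): y unchanged
  event 6 (t=30: INC y by 9): y (absent) -> 9
  event 7 (t=35: SET y = 7): y 9 -> 7
Final: y = 7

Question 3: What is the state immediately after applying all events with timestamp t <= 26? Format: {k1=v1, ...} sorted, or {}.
Apply events with t <= 26 (5 events):
  after event 1 (t=2: SET x = 24): {x=24}
  after event 2 (t=9: SET z = 24): {x=24, z=24}
  after event 3 (t=10: SET x = 29): {x=29, z=24}
  after event 4 (t=16: INC z by 2): {x=29, z=26}
  after event 5 (t=21: INC x by 1): {x=30, z=26}

Answer: {x=30, z=26}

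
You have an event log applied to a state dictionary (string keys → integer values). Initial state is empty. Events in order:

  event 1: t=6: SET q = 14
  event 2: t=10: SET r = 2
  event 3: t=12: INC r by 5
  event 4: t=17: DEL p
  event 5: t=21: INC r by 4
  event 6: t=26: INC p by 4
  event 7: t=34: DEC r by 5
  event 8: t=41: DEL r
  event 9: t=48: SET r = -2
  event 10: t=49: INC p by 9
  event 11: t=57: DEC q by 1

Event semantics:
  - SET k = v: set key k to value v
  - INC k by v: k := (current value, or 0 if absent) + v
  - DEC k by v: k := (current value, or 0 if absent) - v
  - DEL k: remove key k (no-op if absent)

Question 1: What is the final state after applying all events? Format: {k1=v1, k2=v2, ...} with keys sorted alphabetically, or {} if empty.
  after event 1 (t=6: SET q = 14): {q=14}
  after event 2 (t=10: SET r = 2): {q=14, r=2}
  after event 3 (t=12: INC r by 5): {q=14, r=7}
  after event 4 (t=17: DEL p): {q=14, r=7}
  after event 5 (t=21: INC r by 4): {q=14, r=11}
  after event 6 (t=26: INC p by 4): {p=4, q=14, r=11}
  after event 7 (t=34: DEC r by 5): {p=4, q=14, r=6}
  after event 8 (t=41: DEL r): {p=4, q=14}
  after event 9 (t=48: SET r = -2): {p=4, q=14, r=-2}
  after event 10 (t=49: INC p by 9): {p=13, q=14, r=-2}
  after event 11 (t=57: DEC q by 1): {p=13, q=13, r=-2}

Answer: {p=13, q=13, r=-2}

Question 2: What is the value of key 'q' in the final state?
Track key 'q' through all 11 events:
  event 1 (t=6: SET q = 14): q (absent) -> 14
  event 2 (t=10: SET r = 2): q unchanged
  event 3 (t=12: INC r by 5): q unchanged
  event 4 (t=17: DEL p): q unchanged
  event 5 (t=21: INC r by 4): q unchanged
  event 6 (t=26: INC p by 4): q unchanged
  event 7 (t=34: DEC r by 5): q unchanged
  event 8 (t=41: DEL r): q unchanged
  event 9 (t=48: SET r = -2): q unchanged
  event 10 (t=49: INC p by 9): q unchanged
  event 11 (t=57: DEC q by 1): q 14 -> 13
Final: q = 13

Answer: 13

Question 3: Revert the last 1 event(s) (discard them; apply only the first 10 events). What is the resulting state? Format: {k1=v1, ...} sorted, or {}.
Keep first 10 events (discard last 1):
  after event 1 (t=6: SET q = 14): {q=14}
  after event 2 (t=10: SET r = 2): {q=14, r=2}
  after event 3 (t=12: INC r by 5): {q=14, r=7}
  after event 4 (t=17: DEL p): {q=14, r=7}
  after event 5 (t=21: INC r by 4): {q=14, r=11}
  after event 6 (t=26: INC p by 4): {p=4, q=14, r=11}
  after event 7 (t=34: DEC r by 5): {p=4, q=14, r=6}
  after event 8 (t=41: DEL r): {p=4, q=14}
  after event 9 (t=48: SET r = -2): {p=4, q=14, r=-2}
  after event 10 (t=49: INC p by 9): {p=13, q=14, r=-2}

Answer: {p=13, q=14, r=-2}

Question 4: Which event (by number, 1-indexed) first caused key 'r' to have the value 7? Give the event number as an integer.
Answer: 3

Derivation:
Looking for first event where r becomes 7:
  event 2: r = 2
  event 3: r 2 -> 7  <-- first match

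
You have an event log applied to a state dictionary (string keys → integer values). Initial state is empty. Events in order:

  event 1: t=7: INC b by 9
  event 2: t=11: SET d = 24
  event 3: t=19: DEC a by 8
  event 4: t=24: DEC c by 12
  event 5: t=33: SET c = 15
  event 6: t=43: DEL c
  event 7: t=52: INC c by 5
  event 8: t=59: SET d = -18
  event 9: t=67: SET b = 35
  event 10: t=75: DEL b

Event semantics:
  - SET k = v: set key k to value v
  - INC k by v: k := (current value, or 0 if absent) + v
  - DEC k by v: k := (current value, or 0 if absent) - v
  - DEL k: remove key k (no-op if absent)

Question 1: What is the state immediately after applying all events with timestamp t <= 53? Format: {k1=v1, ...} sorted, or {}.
Apply events with t <= 53 (7 events):
  after event 1 (t=7: INC b by 9): {b=9}
  after event 2 (t=11: SET d = 24): {b=9, d=24}
  after event 3 (t=19: DEC a by 8): {a=-8, b=9, d=24}
  after event 4 (t=24: DEC c by 12): {a=-8, b=9, c=-12, d=24}
  after event 5 (t=33: SET c = 15): {a=-8, b=9, c=15, d=24}
  after event 6 (t=43: DEL c): {a=-8, b=9, d=24}
  after event 7 (t=52: INC c by 5): {a=-8, b=9, c=5, d=24}

Answer: {a=-8, b=9, c=5, d=24}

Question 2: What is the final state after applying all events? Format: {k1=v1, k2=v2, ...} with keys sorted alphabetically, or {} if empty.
  after event 1 (t=7: INC b by 9): {b=9}
  after event 2 (t=11: SET d = 24): {b=9, d=24}
  after event 3 (t=19: DEC a by 8): {a=-8, b=9, d=24}
  after event 4 (t=24: DEC c by 12): {a=-8, b=9, c=-12, d=24}
  after event 5 (t=33: SET c = 15): {a=-8, b=9, c=15, d=24}
  after event 6 (t=43: DEL c): {a=-8, b=9, d=24}
  after event 7 (t=52: INC c by 5): {a=-8, b=9, c=5, d=24}
  after event 8 (t=59: SET d = -18): {a=-8, b=9, c=5, d=-18}
  after event 9 (t=67: SET b = 35): {a=-8, b=35, c=5, d=-18}
  after event 10 (t=75: DEL b): {a=-8, c=5, d=-18}

Answer: {a=-8, c=5, d=-18}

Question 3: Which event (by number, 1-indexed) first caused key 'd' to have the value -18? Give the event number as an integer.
Answer: 8

Derivation:
Looking for first event where d becomes -18:
  event 2: d = 24
  event 3: d = 24
  event 4: d = 24
  event 5: d = 24
  event 6: d = 24
  event 7: d = 24
  event 8: d 24 -> -18  <-- first match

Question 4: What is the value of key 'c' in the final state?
Track key 'c' through all 10 events:
  event 1 (t=7: INC b by 9): c unchanged
  event 2 (t=11: SET d = 24): c unchanged
  event 3 (t=19: DEC a by 8): c unchanged
  event 4 (t=24: DEC c by 12): c (absent) -> -12
  event 5 (t=33: SET c = 15): c -12 -> 15
  event 6 (t=43: DEL c): c 15 -> (absent)
  event 7 (t=52: INC c by 5): c (absent) -> 5
  event 8 (t=59: SET d = -18): c unchanged
  event 9 (t=67: SET b = 35): c unchanged
  event 10 (t=75: DEL b): c unchanged
Final: c = 5

Answer: 5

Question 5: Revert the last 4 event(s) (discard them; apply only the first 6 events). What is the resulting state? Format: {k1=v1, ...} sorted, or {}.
Keep first 6 events (discard last 4):
  after event 1 (t=7: INC b by 9): {b=9}
  after event 2 (t=11: SET d = 24): {b=9, d=24}
  after event 3 (t=19: DEC a by 8): {a=-8, b=9, d=24}
  after event 4 (t=24: DEC c by 12): {a=-8, b=9, c=-12, d=24}
  after event 5 (t=33: SET c = 15): {a=-8, b=9, c=15, d=24}
  after event 6 (t=43: DEL c): {a=-8, b=9, d=24}

Answer: {a=-8, b=9, d=24}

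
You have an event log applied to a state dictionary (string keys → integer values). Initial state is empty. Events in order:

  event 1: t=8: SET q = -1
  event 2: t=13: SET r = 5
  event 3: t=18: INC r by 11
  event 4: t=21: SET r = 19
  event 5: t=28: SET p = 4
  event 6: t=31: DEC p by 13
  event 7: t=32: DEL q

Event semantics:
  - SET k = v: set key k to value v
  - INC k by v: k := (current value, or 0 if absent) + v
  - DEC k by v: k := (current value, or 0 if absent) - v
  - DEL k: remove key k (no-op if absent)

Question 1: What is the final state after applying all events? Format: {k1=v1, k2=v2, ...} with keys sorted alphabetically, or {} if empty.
  after event 1 (t=8: SET q = -1): {q=-1}
  after event 2 (t=13: SET r = 5): {q=-1, r=5}
  after event 3 (t=18: INC r by 11): {q=-1, r=16}
  after event 4 (t=21: SET r = 19): {q=-1, r=19}
  after event 5 (t=28: SET p = 4): {p=4, q=-1, r=19}
  after event 6 (t=31: DEC p by 13): {p=-9, q=-1, r=19}
  after event 7 (t=32: DEL q): {p=-9, r=19}

Answer: {p=-9, r=19}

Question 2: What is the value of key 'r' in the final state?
Track key 'r' through all 7 events:
  event 1 (t=8: SET q = -1): r unchanged
  event 2 (t=13: SET r = 5): r (absent) -> 5
  event 3 (t=18: INC r by 11): r 5 -> 16
  event 4 (t=21: SET r = 19): r 16 -> 19
  event 5 (t=28: SET p = 4): r unchanged
  event 6 (t=31: DEC p by 13): r unchanged
  event 7 (t=32: DEL q): r unchanged
Final: r = 19

Answer: 19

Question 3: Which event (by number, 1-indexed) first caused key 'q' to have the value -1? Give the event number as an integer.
Looking for first event where q becomes -1:
  event 1: q (absent) -> -1  <-- first match

Answer: 1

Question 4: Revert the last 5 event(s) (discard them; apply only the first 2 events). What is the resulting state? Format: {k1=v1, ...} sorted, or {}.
Keep first 2 events (discard last 5):
  after event 1 (t=8: SET q = -1): {q=-1}
  after event 2 (t=13: SET r = 5): {q=-1, r=5}

Answer: {q=-1, r=5}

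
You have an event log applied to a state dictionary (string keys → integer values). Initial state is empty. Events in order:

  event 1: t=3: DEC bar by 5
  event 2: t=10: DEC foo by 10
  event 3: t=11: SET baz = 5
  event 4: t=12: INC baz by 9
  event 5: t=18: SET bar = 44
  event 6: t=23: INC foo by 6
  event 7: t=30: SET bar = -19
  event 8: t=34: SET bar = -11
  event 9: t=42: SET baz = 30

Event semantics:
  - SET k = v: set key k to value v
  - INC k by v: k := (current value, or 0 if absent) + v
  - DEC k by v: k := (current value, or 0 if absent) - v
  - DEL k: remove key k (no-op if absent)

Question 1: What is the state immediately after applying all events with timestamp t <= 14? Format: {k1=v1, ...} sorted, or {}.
Answer: {bar=-5, baz=14, foo=-10}

Derivation:
Apply events with t <= 14 (4 events):
  after event 1 (t=3: DEC bar by 5): {bar=-5}
  after event 2 (t=10: DEC foo by 10): {bar=-5, foo=-10}
  after event 3 (t=11: SET baz = 5): {bar=-5, baz=5, foo=-10}
  after event 4 (t=12: INC baz by 9): {bar=-5, baz=14, foo=-10}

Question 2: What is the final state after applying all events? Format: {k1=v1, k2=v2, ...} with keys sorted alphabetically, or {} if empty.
  after event 1 (t=3: DEC bar by 5): {bar=-5}
  after event 2 (t=10: DEC foo by 10): {bar=-5, foo=-10}
  after event 3 (t=11: SET baz = 5): {bar=-5, baz=5, foo=-10}
  after event 4 (t=12: INC baz by 9): {bar=-5, baz=14, foo=-10}
  after event 5 (t=18: SET bar = 44): {bar=44, baz=14, foo=-10}
  after event 6 (t=23: INC foo by 6): {bar=44, baz=14, foo=-4}
  after event 7 (t=30: SET bar = -19): {bar=-19, baz=14, foo=-4}
  after event 8 (t=34: SET bar = -11): {bar=-11, baz=14, foo=-4}
  after event 9 (t=42: SET baz = 30): {bar=-11, baz=30, foo=-4}

Answer: {bar=-11, baz=30, foo=-4}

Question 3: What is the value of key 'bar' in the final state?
Answer: -11

Derivation:
Track key 'bar' through all 9 events:
  event 1 (t=3: DEC bar by 5): bar (absent) -> -5
  event 2 (t=10: DEC foo by 10): bar unchanged
  event 3 (t=11: SET baz = 5): bar unchanged
  event 4 (t=12: INC baz by 9): bar unchanged
  event 5 (t=18: SET bar = 44): bar -5 -> 44
  event 6 (t=23: INC foo by 6): bar unchanged
  event 7 (t=30: SET bar = -19): bar 44 -> -19
  event 8 (t=34: SET bar = -11): bar -19 -> -11
  event 9 (t=42: SET baz = 30): bar unchanged
Final: bar = -11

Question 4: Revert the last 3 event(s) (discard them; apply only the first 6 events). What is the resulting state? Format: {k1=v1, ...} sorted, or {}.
Answer: {bar=44, baz=14, foo=-4}

Derivation:
Keep first 6 events (discard last 3):
  after event 1 (t=3: DEC bar by 5): {bar=-5}
  after event 2 (t=10: DEC foo by 10): {bar=-5, foo=-10}
  after event 3 (t=11: SET baz = 5): {bar=-5, baz=5, foo=-10}
  after event 4 (t=12: INC baz by 9): {bar=-5, baz=14, foo=-10}
  after event 5 (t=18: SET bar = 44): {bar=44, baz=14, foo=-10}
  after event 6 (t=23: INC foo by 6): {bar=44, baz=14, foo=-4}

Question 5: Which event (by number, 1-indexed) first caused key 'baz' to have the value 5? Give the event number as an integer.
Answer: 3

Derivation:
Looking for first event where baz becomes 5:
  event 3: baz (absent) -> 5  <-- first match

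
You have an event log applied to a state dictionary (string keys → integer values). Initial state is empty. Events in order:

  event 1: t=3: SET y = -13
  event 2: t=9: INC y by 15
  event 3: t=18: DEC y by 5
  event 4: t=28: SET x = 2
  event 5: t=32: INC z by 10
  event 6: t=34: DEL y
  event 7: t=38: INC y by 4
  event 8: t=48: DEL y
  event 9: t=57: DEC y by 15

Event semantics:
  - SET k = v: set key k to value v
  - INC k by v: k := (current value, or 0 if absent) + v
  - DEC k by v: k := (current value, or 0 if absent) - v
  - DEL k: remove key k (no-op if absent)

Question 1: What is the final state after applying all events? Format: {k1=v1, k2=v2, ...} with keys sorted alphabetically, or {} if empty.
Answer: {x=2, y=-15, z=10}

Derivation:
  after event 1 (t=3: SET y = -13): {y=-13}
  after event 2 (t=9: INC y by 15): {y=2}
  after event 3 (t=18: DEC y by 5): {y=-3}
  after event 4 (t=28: SET x = 2): {x=2, y=-3}
  after event 5 (t=32: INC z by 10): {x=2, y=-3, z=10}
  after event 6 (t=34: DEL y): {x=2, z=10}
  after event 7 (t=38: INC y by 4): {x=2, y=4, z=10}
  after event 8 (t=48: DEL y): {x=2, z=10}
  after event 9 (t=57: DEC y by 15): {x=2, y=-15, z=10}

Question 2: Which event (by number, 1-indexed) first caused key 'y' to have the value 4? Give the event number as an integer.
Looking for first event where y becomes 4:
  event 1: y = -13
  event 2: y = 2
  event 3: y = -3
  event 4: y = -3
  event 5: y = -3
  event 6: y = (absent)
  event 7: y (absent) -> 4  <-- first match

Answer: 7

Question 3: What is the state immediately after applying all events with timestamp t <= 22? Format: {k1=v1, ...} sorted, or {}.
Answer: {y=-3}

Derivation:
Apply events with t <= 22 (3 events):
  after event 1 (t=3: SET y = -13): {y=-13}
  after event 2 (t=9: INC y by 15): {y=2}
  after event 3 (t=18: DEC y by 5): {y=-3}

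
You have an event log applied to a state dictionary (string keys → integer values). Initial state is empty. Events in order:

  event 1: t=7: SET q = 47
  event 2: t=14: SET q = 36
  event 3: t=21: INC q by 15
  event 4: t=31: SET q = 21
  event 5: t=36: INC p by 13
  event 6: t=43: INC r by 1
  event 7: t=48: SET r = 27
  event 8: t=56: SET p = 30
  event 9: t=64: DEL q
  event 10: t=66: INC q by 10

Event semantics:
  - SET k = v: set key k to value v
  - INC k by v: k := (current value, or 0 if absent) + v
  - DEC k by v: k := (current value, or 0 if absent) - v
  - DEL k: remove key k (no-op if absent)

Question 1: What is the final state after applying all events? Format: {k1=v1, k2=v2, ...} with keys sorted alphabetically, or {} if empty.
  after event 1 (t=7: SET q = 47): {q=47}
  after event 2 (t=14: SET q = 36): {q=36}
  after event 3 (t=21: INC q by 15): {q=51}
  after event 4 (t=31: SET q = 21): {q=21}
  after event 5 (t=36: INC p by 13): {p=13, q=21}
  after event 6 (t=43: INC r by 1): {p=13, q=21, r=1}
  after event 7 (t=48: SET r = 27): {p=13, q=21, r=27}
  after event 8 (t=56: SET p = 30): {p=30, q=21, r=27}
  after event 9 (t=64: DEL q): {p=30, r=27}
  after event 10 (t=66: INC q by 10): {p=30, q=10, r=27}

Answer: {p=30, q=10, r=27}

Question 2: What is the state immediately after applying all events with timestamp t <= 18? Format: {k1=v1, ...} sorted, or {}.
Answer: {q=36}

Derivation:
Apply events with t <= 18 (2 events):
  after event 1 (t=7: SET q = 47): {q=47}
  after event 2 (t=14: SET q = 36): {q=36}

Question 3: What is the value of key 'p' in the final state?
Track key 'p' through all 10 events:
  event 1 (t=7: SET q = 47): p unchanged
  event 2 (t=14: SET q = 36): p unchanged
  event 3 (t=21: INC q by 15): p unchanged
  event 4 (t=31: SET q = 21): p unchanged
  event 5 (t=36: INC p by 13): p (absent) -> 13
  event 6 (t=43: INC r by 1): p unchanged
  event 7 (t=48: SET r = 27): p unchanged
  event 8 (t=56: SET p = 30): p 13 -> 30
  event 9 (t=64: DEL q): p unchanged
  event 10 (t=66: INC q by 10): p unchanged
Final: p = 30

Answer: 30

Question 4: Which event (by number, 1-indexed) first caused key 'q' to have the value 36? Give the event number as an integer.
Answer: 2

Derivation:
Looking for first event where q becomes 36:
  event 1: q = 47
  event 2: q 47 -> 36  <-- first match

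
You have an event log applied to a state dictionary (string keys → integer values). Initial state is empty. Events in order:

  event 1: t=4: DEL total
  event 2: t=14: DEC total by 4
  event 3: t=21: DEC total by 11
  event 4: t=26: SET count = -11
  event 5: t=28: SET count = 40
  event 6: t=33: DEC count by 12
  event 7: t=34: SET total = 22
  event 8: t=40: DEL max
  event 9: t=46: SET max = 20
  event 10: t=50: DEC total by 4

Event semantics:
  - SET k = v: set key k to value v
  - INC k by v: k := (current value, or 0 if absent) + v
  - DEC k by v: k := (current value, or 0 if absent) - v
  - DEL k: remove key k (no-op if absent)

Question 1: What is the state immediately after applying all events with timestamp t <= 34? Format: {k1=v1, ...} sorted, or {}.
Answer: {count=28, total=22}

Derivation:
Apply events with t <= 34 (7 events):
  after event 1 (t=4: DEL total): {}
  after event 2 (t=14: DEC total by 4): {total=-4}
  after event 3 (t=21: DEC total by 11): {total=-15}
  after event 4 (t=26: SET count = -11): {count=-11, total=-15}
  after event 5 (t=28: SET count = 40): {count=40, total=-15}
  after event 6 (t=33: DEC count by 12): {count=28, total=-15}
  after event 7 (t=34: SET total = 22): {count=28, total=22}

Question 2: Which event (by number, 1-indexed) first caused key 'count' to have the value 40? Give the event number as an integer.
Looking for first event where count becomes 40:
  event 4: count = -11
  event 5: count -11 -> 40  <-- first match

Answer: 5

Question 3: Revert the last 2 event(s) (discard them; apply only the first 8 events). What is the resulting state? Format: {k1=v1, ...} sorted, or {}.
Keep first 8 events (discard last 2):
  after event 1 (t=4: DEL total): {}
  after event 2 (t=14: DEC total by 4): {total=-4}
  after event 3 (t=21: DEC total by 11): {total=-15}
  after event 4 (t=26: SET count = -11): {count=-11, total=-15}
  after event 5 (t=28: SET count = 40): {count=40, total=-15}
  after event 6 (t=33: DEC count by 12): {count=28, total=-15}
  after event 7 (t=34: SET total = 22): {count=28, total=22}
  after event 8 (t=40: DEL max): {count=28, total=22}

Answer: {count=28, total=22}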